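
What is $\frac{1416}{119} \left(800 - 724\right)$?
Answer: $\frac{107616}{119} \approx 904.34$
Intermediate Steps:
$\frac{1416}{119} \left(800 - 724\right) = 1416 \cdot \frac{1}{119} \cdot 76 = \frac{1416}{119} \cdot 76 = \frac{107616}{119}$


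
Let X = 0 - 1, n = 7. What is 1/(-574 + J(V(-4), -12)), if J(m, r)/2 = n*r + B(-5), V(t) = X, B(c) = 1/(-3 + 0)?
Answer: -3/2228 ≈ -0.0013465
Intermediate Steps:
B(c) = -⅓ (B(c) = 1/(-3) = -⅓)
X = -1
V(t) = -1
J(m, r) = -⅔ + 14*r (J(m, r) = 2*(7*r - ⅓) = 2*(-⅓ + 7*r) = -⅔ + 14*r)
1/(-574 + J(V(-4), -12)) = 1/(-574 + (-⅔ + 14*(-12))) = 1/(-574 + (-⅔ - 168)) = 1/(-574 - 506/3) = 1/(-2228/3) = -3/2228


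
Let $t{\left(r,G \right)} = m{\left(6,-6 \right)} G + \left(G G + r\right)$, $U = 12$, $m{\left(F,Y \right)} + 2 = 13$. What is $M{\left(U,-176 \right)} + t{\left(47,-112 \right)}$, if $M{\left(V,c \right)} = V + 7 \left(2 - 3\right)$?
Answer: $11364$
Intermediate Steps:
$m{\left(F,Y \right)} = 11$ ($m{\left(F,Y \right)} = -2 + 13 = 11$)
$M{\left(V,c \right)} = -7 + V$ ($M{\left(V,c \right)} = V + 7 \left(-1\right) = V - 7 = -7 + V$)
$t{\left(r,G \right)} = r + G^{2} + 11 G$ ($t{\left(r,G \right)} = 11 G + \left(G G + r\right) = 11 G + \left(G^{2} + r\right) = 11 G + \left(r + G^{2}\right) = r + G^{2} + 11 G$)
$M{\left(U,-176 \right)} + t{\left(47,-112 \right)} = \left(-7 + 12\right) + \left(47 + \left(-112\right)^{2} + 11 \left(-112\right)\right) = 5 + \left(47 + 12544 - 1232\right) = 5 + 11359 = 11364$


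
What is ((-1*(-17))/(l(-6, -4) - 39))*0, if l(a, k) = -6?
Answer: 0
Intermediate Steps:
((-1*(-17))/(l(-6, -4) - 39))*0 = ((-1*(-17))/(-6 - 39))*0 = (17/(-45))*0 = -1/45*17*0 = -17/45*0 = 0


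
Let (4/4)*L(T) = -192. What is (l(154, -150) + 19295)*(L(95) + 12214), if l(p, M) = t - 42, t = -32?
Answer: 231074862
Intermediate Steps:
L(T) = -192
l(p, M) = -74 (l(p, M) = -32 - 42 = -74)
(l(154, -150) + 19295)*(L(95) + 12214) = (-74 + 19295)*(-192 + 12214) = 19221*12022 = 231074862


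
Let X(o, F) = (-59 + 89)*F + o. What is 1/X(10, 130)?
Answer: 1/3910 ≈ 0.00025575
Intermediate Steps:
X(o, F) = o + 30*F (X(o, F) = 30*F + o = o + 30*F)
1/X(10, 130) = 1/(10 + 30*130) = 1/(10 + 3900) = 1/3910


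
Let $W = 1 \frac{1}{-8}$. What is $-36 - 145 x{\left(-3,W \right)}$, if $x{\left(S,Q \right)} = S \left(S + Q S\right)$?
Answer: $- \frac{9423}{8} \approx -1177.9$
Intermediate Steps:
$W = - \frac{1}{8}$ ($W = 1 \left(- \frac{1}{8}\right) = - \frac{1}{8} \approx -0.125$)
$-36 - 145 x{\left(-3,W \right)} = -36 - 145 \left(-3\right)^{2} \left(1 - \frac{1}{8}\right) = -36 - 145 \cdot 9 \cdot \frac{7}{8} = -36 - \frac{9135}{8} = - \frac{9423}{8}$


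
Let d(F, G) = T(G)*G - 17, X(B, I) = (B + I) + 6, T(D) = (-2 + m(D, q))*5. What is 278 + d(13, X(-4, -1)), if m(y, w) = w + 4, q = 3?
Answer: 286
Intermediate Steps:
m(y, w) = 4 + w
T(D) = 25 (T(D) = (-2 + (4 + 3))*5 = (-2 + 7)*5 = 5*5 = 25)
X(B, I) = 6 + B + I
d(F, G) = -17 + 25*G (d(F, G) = 25*G - 17 = -17 + 25*G)
278 + d(13, X(-4, -1)) = 278 + (-17 + 25*(6 - 4 - 1)) = 278 + (-17 + 25*1) = 278 + (-17 + 25) = 278 + 8 = 286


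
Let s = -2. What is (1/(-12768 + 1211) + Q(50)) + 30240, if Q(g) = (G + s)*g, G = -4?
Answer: 346016579/11557 ≈ 29940.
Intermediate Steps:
Q(g) = -6*g (Q(g) = (-4 - 2)*g = -6*g)
(1/(-12768 + 1211) + Q(50)) + 30240 = (1/(-12768 + 1211) - 6*50) + 30240 = (1/(-11557) - 300) + 30240 = (-1/11557 - 300) + 30240 = -3467101/11557 + 30240 = 346016579/11557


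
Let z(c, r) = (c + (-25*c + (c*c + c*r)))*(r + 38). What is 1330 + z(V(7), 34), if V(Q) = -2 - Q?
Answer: 682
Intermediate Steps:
z(c, r) = (38 + r)*(c**2 - 24*c + c*r) (z(c, r) = (c + (-25*c + (c**2 + c*r)))*(38 + r) = (c + (c**2 - 25*c + c*r))*(38 + r) = (c**2 - 24*c + c*r)*(38 + r) = (38 + r)*(c**2 - 24*c + c*r))
1330 + z(V(7), 34) = 1330 + (-2 - 1*7)*(-912 + 34**2 + 14*34 + 38*(-2 - 1*7) + (-2 - 1*7)*34) = 1330 + (-2 - 7)*(-912 + 1156 + 476 + 38*(-2 - 7) + (-2 - 7)*34) = 1330 - 9*(-912 + 1156 + 476 + 38*(-9) - 9*34) = 1330 - 9*(-912 + 1156 + 476 - 342 - 306) = 1330 - 9*72 = 1330 - 648 = 682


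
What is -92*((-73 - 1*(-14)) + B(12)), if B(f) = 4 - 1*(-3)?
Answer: 4784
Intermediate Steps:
B(f) = 7 (B(f) = 4 + 3 = 7)
-92*((-73 - 1*(-14)) + B(12)) = -92*((-73 - 1*(-14)) + 7) = -92*((-73 + 14) + 7) = -92*(-59 + 7) = -92*(-52) = 4784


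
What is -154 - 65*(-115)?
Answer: 7321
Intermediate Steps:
-154 - 65*(-115) = -154 + 7475 = 7321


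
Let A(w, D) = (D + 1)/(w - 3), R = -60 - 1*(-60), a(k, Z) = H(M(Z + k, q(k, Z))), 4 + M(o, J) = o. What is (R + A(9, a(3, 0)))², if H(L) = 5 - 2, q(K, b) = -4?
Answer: 4/9 ≈ 0.44444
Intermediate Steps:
M(o, J) = -4 + o
H(L) = 3
a(k, Z) = 3
R = 0 (R = -60 + 60 = 0)
A(w, D) = (1 + D)/(-3 + w)
(R + A(9, a(3, 0)))² = (0 + (1 + 3)/(-3 + 9))² = (0 + 4/6)² = (0 + (⅙)*4)² = (0 + ⅔)² = (⅔)² = 4/9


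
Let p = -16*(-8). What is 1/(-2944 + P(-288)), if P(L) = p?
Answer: -1/2816 ≈ -0.00035511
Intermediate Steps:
p = 128
P(L) = 128
1/(-2944 + P(-288)) = 1/(-2944 + 128) = 1/(-2816) = -1/2816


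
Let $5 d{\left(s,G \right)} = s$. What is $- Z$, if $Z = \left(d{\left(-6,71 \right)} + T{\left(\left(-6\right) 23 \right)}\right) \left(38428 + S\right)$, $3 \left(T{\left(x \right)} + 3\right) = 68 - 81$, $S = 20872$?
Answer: $\frac{1518080}{3} \approx 5.0603 \cdot 10^{5}$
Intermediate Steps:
$d{\left(s,G \right)} = \frac{s}{5}$
$T{\left(x \right)} = - \frac{22}{3}$ ($T{\left(x \right)} = -3 + \frac{68 - 81}{3} = -3 + \frac{1}{3} \left(-13\right) = -3 - \frac{13}{3} = - \frac{22}{3}$)
$Z = - \frac{1518080}{3}$ ($Z = \left(\frac{1}{5} \left(-6\right) - \frac{22}{3}\right) \left(38428 + 20872\right) = \left(- \frac{6}{5} - \frac{22}{3}\right) 59300 = \left(- \frac{128}{15}\right) 59300 = - \frac{1518080}{3} \approx -5.0603 \cdot 10^{5}$)
$- Z = \left(-1\right) \left(- \frac{1518080}{3}\right) = \frac{1518080}{3}$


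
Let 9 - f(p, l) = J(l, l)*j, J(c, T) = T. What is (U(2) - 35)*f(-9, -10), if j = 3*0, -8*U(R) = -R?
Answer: -1251/4 ≈ -312.75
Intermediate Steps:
U(R) = R/8 (U(R) = -(-1)*R/8 = R/8)
j = 0
f(p, l) = 9 (f(p, l) = 9 - l*0 = 9 - 1*0 = 9 + 0 = 9)
(U(2) - 35)*f(-9, -10) = ((⅛)*2 - 35)*9 = (¼ - 35)*9 = -139/4*9 = -1251/4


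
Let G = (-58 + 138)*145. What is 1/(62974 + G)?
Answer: 1/74574 ≈ 1.3410e-5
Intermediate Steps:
G = 11600 (G = 80*145 = 11600)
1/(62974 + G) = 1/(62974 + 11600) = 1/74574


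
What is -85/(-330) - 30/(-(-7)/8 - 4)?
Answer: 3253/330 ≈ 9.8576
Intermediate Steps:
-85/(-330) - 30/(-(-7)/8 - 4) = -85*(-1/330) - 30/(-(-7)/8 - 4) = 17/66 - 30/(-7*(-1/8) - 4) = 17/66 - 30/(7/8 - 4) = 17/66 - 30/(-25/8) = 17/66 - 30*(-8/25) = 17/66 + 48/5 = 3253/330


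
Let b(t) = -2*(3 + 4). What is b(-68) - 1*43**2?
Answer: -1863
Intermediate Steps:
b(t) = -14 (b(t) = -2*7 = -14)
b(-68) - 1*43**2 = -14 - 1*43**2 = -14 - 1*1849 = -14 - 1849 = -1863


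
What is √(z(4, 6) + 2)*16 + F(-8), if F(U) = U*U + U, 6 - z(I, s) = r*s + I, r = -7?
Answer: 56 + 16*√46 ≈ 164.52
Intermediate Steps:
z(I, s) = 6 - I + 7*s (z(I, s) = 6 - (-7*s + I) = 6 - (I - 7*s) = 6 + (-I + 7*s) = 6 - I + 7*s)
F(U) = U + U² (F(U) = U² + U = U + U²)
√(z(4, 6) + 2)*16 + F(-8) = √((6 - 1*4 + 7*6) + 2)*16 - 8*(1 - 8) = √((6 - 4 + 42) + 2)*16 - 8*(-7) = √(44 + 2)*16 + 56 = √46*16 + 56 = 16*√46 + 56 = 56 + 16*√46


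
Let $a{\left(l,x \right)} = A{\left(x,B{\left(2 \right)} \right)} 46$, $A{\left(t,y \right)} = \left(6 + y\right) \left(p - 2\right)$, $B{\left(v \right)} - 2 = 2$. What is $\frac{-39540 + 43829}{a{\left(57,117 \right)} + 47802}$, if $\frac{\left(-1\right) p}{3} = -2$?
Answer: $\frac{4289}{49642} \approx 0.086399$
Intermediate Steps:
$p = 6$ ($p = \left(-3\right) \left(-2\right) = 6$)
$B{\left(v \right)} = 4$ ($B{\left(v \right)} = 2 + 2 = 4$)
$A{\left(t,y \right)} = 24 + 4 y$ ($A{\left(t,y \right)} = \left(6 + y\right) \left(6 - 2\right) = \left(6 + y\right) 4 = 24 + 4 y$)
$a{\left(l,x \right)} = 1840$ ($a{\left(l,x \right)} = \left(24 + 4 \cdot 4\right) 46 = \left(24 + 16\right) 46 = 40 \cdot 46 = 1840$)
$\frac{-39540 + 43829}{a{\left(57,117 \right)} + 47802} = \frac{-39540 + 43829}{1840 + 47802} = \frac{4289}{49642}$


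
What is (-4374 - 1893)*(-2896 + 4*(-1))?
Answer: 18174300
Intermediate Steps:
(-4374 - 1893)*(-2896 + 4*(-1)) = -6267*(-2896 - 4) = -6267*(-2900) = 18174300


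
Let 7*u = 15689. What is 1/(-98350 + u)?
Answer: -7/672761 ≈ -1.0405e-5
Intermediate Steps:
u = 15689/7 (u = (⅐)*15689 = 15689/7 ≈ 2241.3)
1/(-98350 + u) = 1/(-98350 + 15689/7) = 1/(-672761/7) = -7/672761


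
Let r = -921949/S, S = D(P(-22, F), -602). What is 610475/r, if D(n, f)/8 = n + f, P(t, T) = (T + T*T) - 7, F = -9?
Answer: 2622600600/921949 ≈ 2844.6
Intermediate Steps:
P(t, T) = -7 + T + T² (P(t, T) = (T + T²) - 7 = -7 + T + T²)
D(n, f) = 8*f + 8*n (D(n, f) = 8*(n + f) = 8*(f + n) = 8*f + 8*n)
S = -4296 (S = 8*(-602) + 8*(-7 - 9 + (-9)²) = -4816 + 8*(-7 - 9 + 81) = -4816 + 8*65 = -4816 + 520 = -4296)
r = 921949/4296 (r = -921949/(-4296) = -921949*(-1/4296) = 921949/4296 ≈ 214.61)
610475/r = 610475/(921949/4296) = 610475*(4296/921949) = 2622600600/921949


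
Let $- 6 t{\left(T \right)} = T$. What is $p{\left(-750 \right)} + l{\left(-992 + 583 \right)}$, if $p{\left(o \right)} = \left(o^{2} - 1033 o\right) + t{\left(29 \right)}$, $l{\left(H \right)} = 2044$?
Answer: $\frac{8035735}{6} \approx 1.3393 \cdot 10^{6}$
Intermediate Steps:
$t{\left(T \right)} = - \frac{T}{6}$
$p{\left(o \right)} = - \frac{29}{6} + o^{2} - 1033 o$ ($p{\left(o \right)} = \left(o^{2} - 1033 o\right) - \frac{29}{6} = - \frac{29}{6} + o^{2} - 1033 o$)
$p{\left(-750 \right)} + l{\left(-992 + 583 \right)} = \left(- \frac{29}{6} + \left(-750\right)^{2} - -774750\right) + 2044 = \left(- \frac{29}{6} + 562500 + 774750\right) + 2044 = \frac{8023471}{6} + 2044 = \frac{8035735}{6}$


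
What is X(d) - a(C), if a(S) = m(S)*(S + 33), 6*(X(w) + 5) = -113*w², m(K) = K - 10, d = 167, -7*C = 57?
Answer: -154290275/294 ≈ -5.2480e+5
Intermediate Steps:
C = -57/7 (C = -⅐*57 = -57/7 ≈ -8.1429)
m(K) = -10 + K
X(w) = -5 - 113*w²/6 (X(w) = -5 + (-113*w²)/6 = -5 - 113*w²/6)
a(S) = (-10 + S)*(33 + S) (a(S) = (-10 + S)*(S + 33) = (-10 + S)*(33 + S))
X(d) - a(C) = (-5 - 113/6*167²) - (-10 - 57/7)*(33 - 57/7) = (-5 - 113/6*27889) - (-127)*174/(7*7) = (-5 - 3151457/6) - 1*(-22098/49) = -3151487/6 + 22098/49 = -154290275/294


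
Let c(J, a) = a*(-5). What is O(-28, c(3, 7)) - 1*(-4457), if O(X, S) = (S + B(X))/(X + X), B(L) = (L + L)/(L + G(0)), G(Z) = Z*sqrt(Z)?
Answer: 249625/56 ≈ 4457.6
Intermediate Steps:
G(Z) = Z**(3/2)
c(J, a) = -5*a
B(L) = 2 (B(L) = (L + L)/(L + 0**(3/2)) = (2*L)/(L + 0) = (2*L)/L = 2)
O(X, S) = (2 + S)/(2*X) (O(X, S) = (S + 2)/(X + X) = (2 + S)/((2*X)) = (2 + S)*(1/(2*X)) = (2 + S)/(2*X))
O(-28, c(3, 7)) - 1*(-4457) = (1/2)*(2 - 5*7)/(-28) - 1*(-4457) = (1/2)*(-1/28)*(2 - 35) + 4457 = (1/2)*(-1/28)*(-33) + 4457 = 33/56 + 4457 = 249625/56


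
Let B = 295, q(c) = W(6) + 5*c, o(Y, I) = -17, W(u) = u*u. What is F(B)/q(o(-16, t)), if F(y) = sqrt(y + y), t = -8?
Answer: -sqrt(590)/49 ≈ -0.49571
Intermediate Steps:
W(u) = u**2
q(c) = 36 + 5*c (q(c) = 6**2 + 5*c = 36 + 5*c)
F(y) = sqrt(2)*sqrt(y) (F(y) = sqrt(2*y) = sqrt(2)*sqrt(y))
F(B)/q(o(-16, t)) = (sqrt(2)*sqrt(295))/(36 + 5*(-17)) = sqrt(590)/(36 - 85) = sqrt(590)/(-49) = sqrt(590)*(-1/49) = -sqrt(590)/49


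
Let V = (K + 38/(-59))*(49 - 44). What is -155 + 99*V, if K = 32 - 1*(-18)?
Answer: 1432295/59 ≈ 24276.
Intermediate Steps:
K = 50 (K = 32 + 18 = 50)
V = 14560/59 (V = (50 + 38/(-59))*(49 - 44) = (50 + 38*(-1/59))*5 = (50 - 38/59)*5 = (2912/59)*5 = 14560/59 ≈ 246.78)
-155 + 99*V = -155 + 99*(14560/59) = -155 + 1441440/59 = 1432295/59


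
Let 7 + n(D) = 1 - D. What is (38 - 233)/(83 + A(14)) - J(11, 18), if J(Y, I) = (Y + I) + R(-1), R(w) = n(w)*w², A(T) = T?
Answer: -2523/97 ≈ -26.010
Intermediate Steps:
n(D) = -6 - D (n(D) = -7 + (1 - D) = -6 - D)
R(w) = w²*(-6 - w) (R(w) = (-6 - w)*w² = w²*(-6 - w))
J(Y, I) = -5 + I + Y (J(Y, I) = (Y + I) + (-1)²*(-6 - 1*(-1)) = (I + Y) + 1*(-6 + 1) = (I + Y) + 1*(-5) = (I + Y) - 5 = -5 + I + Y)
(38 - 233)/(83 + A(14)) - J(11, 18) = (38 - 233)/(83 + 14) - (-5 + 18 + 11) = -195/97 - 1*24 = -195*1/97 - 24 = -195/97 - 24 = -2523/97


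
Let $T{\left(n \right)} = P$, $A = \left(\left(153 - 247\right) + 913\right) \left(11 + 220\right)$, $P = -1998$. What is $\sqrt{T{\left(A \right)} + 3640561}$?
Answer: $\sqrt{3638563} \approx 1907.5$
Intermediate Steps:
$A = 189189$ ($A = \left(\left(153 - 247\right) + 913\right) 231 = \left(-94 + 913\right) 231 = 819 \cdot 231 = 189189$)
$T{\left(n \right)} = -1998$
$\sqrt{T{\left(A \right)} + 3640561} = \sqrt{-1998 + 3640561} = \sqrt{3638563}$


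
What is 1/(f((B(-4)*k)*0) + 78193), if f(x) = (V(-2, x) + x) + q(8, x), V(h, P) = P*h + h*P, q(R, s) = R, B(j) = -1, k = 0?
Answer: 1/78201 ≈ 1.2788e-5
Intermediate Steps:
V(h, P) = 2*P*h (V(h, P) = P*h + P*h = 2*P*h)
f(x) = 8 - 3*x (f(x) = (2*x*(-2) + x) + 8 = (-4*x + x) + 8 = -3*x + 8 = 8 - 3*x)
1/(f((B(-4)*k)*0) + 78193) = 1/((8 - 3*(-1*0)*0) + 78193) = 1/((8 - 0*0) + 78193) = 1/((8 - 3*0) + 78193) = 1/((8 + 0) + 78193) = 1/(8 + 78193) = 1/78201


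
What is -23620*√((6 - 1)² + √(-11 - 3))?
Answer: -23620*√(25 + I*√14) ≈ -1.1843e+5 - 8813.3*I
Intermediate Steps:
-23620*√((6 - 1)² + √(-11 - 3)) = -23620*√(5² + √(-14)) = -23620*√(25 + I*√14)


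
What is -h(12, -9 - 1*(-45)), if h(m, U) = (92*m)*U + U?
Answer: -39780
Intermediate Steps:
h(m, U) = U + 92*U*m (h(m, U) = 92*U*m + U = U + 92*U*m)
-h(12, -9 - 1*(-45)) = -(-9 - 1*(-45))*(1 + 92*12) = -(-9 + 45)*(1 + 1104) = -36*1105 = -1*39780 = -39780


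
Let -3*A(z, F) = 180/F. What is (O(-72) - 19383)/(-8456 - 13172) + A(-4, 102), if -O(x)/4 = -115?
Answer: 105411/367676 ≈ 0.28670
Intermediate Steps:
O(x) = 460 (O(x) = -4*(-115) = 460)
A(z, F) = -60/F
(O(-72) - 19383)/(-8456 - 13172) + A(-4, 102) = (460 - 19383)/(-8456 - 13172) - 60/102 = -18923/(-21628) - 60*1/102 = -18923*(-1/21628) - 10/17 = 18923/21628 - 10/17 = 105411/367676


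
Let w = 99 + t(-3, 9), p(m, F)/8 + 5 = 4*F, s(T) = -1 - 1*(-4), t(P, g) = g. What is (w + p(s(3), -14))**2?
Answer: 144400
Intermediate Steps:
s(T) = 3 (s(T) = -1 + 4 = 3)
p(m, F) = -40 + 32*F (p(m, F) = -40 + 8*(4*F) = -40 + 32*F)
w = 108 (w = 99 + 9 = 108)
(w + p(s(3), -14))**2 = (108 + (-40 + 32*(-14)))**2 = (108 + (-40 - 448))**2 = (108 - 488)**2 = (-380)**2 = 144400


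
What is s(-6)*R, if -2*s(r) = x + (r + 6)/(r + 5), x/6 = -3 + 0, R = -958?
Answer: -8622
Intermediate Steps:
x = -18 (x = 6*(-3 + 0) = 6*(-3) = -18)
s(r) = 9 - (6 + r)/(2*(5 + r)) (s(r) = -(-18 + (r + 6)/(r + 5))/2 = -(-18 + (6 + r)/(5 + r))/2 = 9 - (6 + r)/(2*(5 + r)))
s(-6)*R = ((84 + 17*(-6))/(2*(5 - 6)))*(-958) = ((½)*(84 - 102)/(-1))*(-958) = ((½)*(-1)*(-18))*(-958) = 9*(-958) = -8622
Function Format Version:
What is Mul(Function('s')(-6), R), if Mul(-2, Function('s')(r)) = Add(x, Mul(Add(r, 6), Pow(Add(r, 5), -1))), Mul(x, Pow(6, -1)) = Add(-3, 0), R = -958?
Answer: -8622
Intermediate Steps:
x = -18 (x = Mul(6, Add(-3, 0)) = Mul(6, -3) = -18)
Function('s')(r) = Add(9, Mul(Rational(-1, 2), Pow(Add(5, r), -1), Add(6, r))) (Function('s')(r) = Mul(Rational(-1, 2), Add(-18, Mul(Add(r, 6), Pow(Add(r, 5), -1)))) = Mul(Rational(-1, 2), Add(-18, Mul(Add(6, r), Pow(Add(5, r), -1)))) = Mul(Rational(-1, 2), Add(-18, Mul(Pow(Add(5, r), -1), Add(6, r)))) = Add(9, Mul(Rational(-1, 2), Pow(Add(5, r), -1), Add(6, r))))
Mul(Function('s')(-6), R) = Mul(Mul(Rational(1, 2), Pow(Add(5, -6), -1), Add(84, Mul(17, -6))), -958) = Mul(Mul(Rational(1, 2), Pow(-1, -1), Add(84, -102)), -958) = Mul(Mul(Rational(1, 2), -1, -18), -958) = Mul(9, -958) = -8622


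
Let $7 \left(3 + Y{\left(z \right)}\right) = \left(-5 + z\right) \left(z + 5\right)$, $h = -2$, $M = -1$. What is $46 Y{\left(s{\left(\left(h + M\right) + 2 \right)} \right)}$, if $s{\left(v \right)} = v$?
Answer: $- \frac{2070}{7} \approx -295.71$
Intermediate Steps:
$Y{\left(z \right)} = -3 + \frac{\left(-5 + z\right) \left(5 + z\right)}{7}$ ($Y{\left(z \right)} = -3 + \frac{\left(-5 + z\right) \left(z + 5\right)}{7} = -3 + \frac{\left(-5 + z\right) \left(5 + z\right)}{7}$)
$46 Y{\left(s{\left(\left(h + M\right) + 2 \right)} \right)} = 46 \left(- \frac{46}{7} + \frac{\left(\left(-2 - 1\right) + 2\right)^{2}}{7}\right) = 46 \left(- \frac{46}{7} + \frac{\left(-3 + 2\right)^{2}}{7}\right) = 46 \left(- \frac{46}{7} + \frac{\left(-1\right)^{2}}{7}\right) = 46 \left(- \frac{46}{7} + \frac{1}{7} \cdot 1\right) = 46 \left(- \frac{46}{7} + \frac{1}{7}\right) = 46 \left(- \frac{45}{7}\right) = - \frac{2070}{7}$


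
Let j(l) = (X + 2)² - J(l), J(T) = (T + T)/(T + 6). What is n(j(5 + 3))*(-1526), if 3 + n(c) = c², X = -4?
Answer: -55154/7 ≈ -7879.1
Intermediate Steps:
J(T) = 2*T/(6 + T) (J(T) = (2*T)/(6 + T) = 2*T/(6 + T))
j(l) = 4 - 2*l/(6 + l) (j(l) = (-4 + 2)² - 2*l/(6 + l) = (-2)² - 2*l/(6 + l) = 4 - 2*l/(6 + l))
n(c) = -3 + c²
n(j(5 + 3))*(-1526) = (-3 + (2*(12 + (5 + 3))/(6 + (5 + 3)))²)*(-1526) = (-3 + (2*(12 + 8)/(6 + 8))²)*(-1526) = (-3 + (2*20/14)²)*(-1526) = (-3 + (2*(1/14)*20)²)*(-1526) = (-3 + (20/7)²)*(-1526) = (-3 + 400/49)*(-1526) = (253/49)*(-1526) = -55154/7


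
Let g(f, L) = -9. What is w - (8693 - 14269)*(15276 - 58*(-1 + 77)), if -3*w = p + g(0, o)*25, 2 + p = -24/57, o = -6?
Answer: 3454202497/57 ≈ 6.0600e+7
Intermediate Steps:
p = -46/19 (p = -2 - 24/57 = -2 - 24*1/57 = -2 - 8/19 = -46/19 ≈ -2.4211)
w = 4321/57 (w = -(-46/19 - 9*25)/3 = -(-46/19 - 225)/3 = -⅓*(-4321/19) = 4321/57 ≈ 75.807)
w - (8693 - 14269)*(15276 - 58*(-1 + 77)) = 4321/57 - (8693 - 14269)*(15276 - 58*(-1 + 77)) = 4321/57 - (-5576)*(15276 - 58*76) = 4321/57 - (-5576)*(15276 - 4408) = 4321/57 - (-5576)*10868 = 4321/57 - 1*(-60599968) = 4321/57 + 60599968 = 3454202497/57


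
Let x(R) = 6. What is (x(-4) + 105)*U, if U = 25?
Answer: 2775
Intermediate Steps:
(x(-4) + 105)*U = (6 + 105)*25 = 111*25 = 2775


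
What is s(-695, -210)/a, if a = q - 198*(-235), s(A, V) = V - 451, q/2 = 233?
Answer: -661/46996 ≈ -0.014065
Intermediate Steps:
q = 466 (q = 2*233 = 466)
s(A, V) = -451 + V
a = 46996 (a = 466 - 198*(-235) = 466 + 46530 = 46996)
s(-695, -210)/a = (-451 - 210)/46996 = -661*1/46996 = -661/46996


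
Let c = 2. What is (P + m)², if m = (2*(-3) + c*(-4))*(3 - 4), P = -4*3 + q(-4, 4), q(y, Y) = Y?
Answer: 36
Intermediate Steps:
P = -8 (P = -4*3 + 4 = -12 + 4 = -8)
m = 14 (m = (2*(-3) + 2*(-4))*(3 - 4) = (-6 - 8)*(-1) = -14*(-1) = 14)
(P + m)² = (-8 + 14)² = 6² = 36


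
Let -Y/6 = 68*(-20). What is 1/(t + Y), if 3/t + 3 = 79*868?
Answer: 68569/559523043 ≈ 0.00012255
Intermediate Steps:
Y = 8160 (Y = -408*(-20) = -6*(-1360) = 8160)
t = 3/68569 (t = 3/(-3 + 79*868) = 3/(-3 + 68572) = 3/68569 ≈ 4.3752e-5)
1/(t + Y) = 1/(3/68569 + 8160) = 1/(559523043/68569) = 68569/559523043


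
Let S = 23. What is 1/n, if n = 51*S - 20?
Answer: 1/1153 ≈ 0.00086730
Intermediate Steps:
n = 1153 (n = 51*23 - 20 = 1173 - 20 = 1153)
1/n = 1/1153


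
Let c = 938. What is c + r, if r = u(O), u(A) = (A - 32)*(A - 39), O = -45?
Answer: 7406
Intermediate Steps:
u(A) = (-39 + A)*(-32 + A) (u(A) = (-32 + A)*(-39 + A) = (-39 + A)*(-32 + A))
r = 6468 (r = 1248 + (-45)² - 71*(-45) = 1248 + 2025 + 3195 = 6468)
c + r = 938 + 6468 = 7406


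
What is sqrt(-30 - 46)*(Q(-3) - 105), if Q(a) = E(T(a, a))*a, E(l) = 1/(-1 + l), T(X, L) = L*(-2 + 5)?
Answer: -1047*I*sqrt(19)/5 ≈ -912.75*I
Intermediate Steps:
T(X, L) = 3*L (T(X, L) = L*3 = 3*L)
Q(a) = a/(-1 + 3*a)
sqrt(-30 - 46)*(Q(-3) - 105) = sqrt(-30 - 46)*(-3/(-1 + 3*(-3)) - 105) = sqrt(-76)*(-3/(-1 - 9) - 105) = (2*I*sqrt(19))*(-3/(-10) - 105) = (2*I*sqrt(19))*(-3*(-1/10) - 105) = (2*I*sqrt(19))*(3/10 - 105) = (2*I*sqrt(19))*(-1047/10) = -1047*I*sqrt(19)/5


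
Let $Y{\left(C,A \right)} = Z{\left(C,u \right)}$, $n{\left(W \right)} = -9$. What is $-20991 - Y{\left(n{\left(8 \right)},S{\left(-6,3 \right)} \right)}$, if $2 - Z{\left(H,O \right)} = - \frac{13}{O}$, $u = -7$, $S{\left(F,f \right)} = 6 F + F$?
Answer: $- \frac{146938}{7} \approx -20991.0$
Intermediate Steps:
$S{\left(F,f \right)} = 7 F$
$Z{\left(H,O \right)} = 2 + \frac{13}{O}$ ($Z{\left(H,O \right)} = 2 - - \frac{13}{O} = 2 + \frac{13}{O}$)
$Y{\left(C,A \right)} = \frac{1}{7}$ ($Y{\left(C,A \right)} = 2 + \frac{13}{-7} = 2 + 13 \left(- \frac{1}{7}\right) = 2 - \frac{13}{7} = \frac{1}{7}$)
$-20991 - Y{\left(n{\left(8 \right)},S{\left(-6,3 \right)} \right)} = -20991 - \frac{1}{7} = - \frac{146938}{7}$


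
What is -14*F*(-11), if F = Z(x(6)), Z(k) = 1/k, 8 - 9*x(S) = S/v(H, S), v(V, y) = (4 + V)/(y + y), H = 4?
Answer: -1386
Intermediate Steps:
v(V, y) = (4 + V)/(2*y) (v(V, y) = (4 + V)/((2*y)) = (4 + V)*(1/(2*y)) = (4 + V)/(2*y))
x(S) = 8/9 - S**2/36 (x(S) = 8/9 - S/(9*((4 + 4)/(2*S))) = 8/9 - S/(9*((1/2)*8/S)) = 8/9 - S/(9*(4/S)) = 8/9 - S*S/4/9 = 8/9 - S**2/36)
Z(k) = 1/k
F = -9 (F = 1/(8/9 - 1/36*6**2) = 1/(8/9 - 1/36*36) = 1/(8/9 - 1) = 1/(-1/9) = -9)
-14*F*(-11) = -14*(-9)*(-11) = 126*(-11) = -1386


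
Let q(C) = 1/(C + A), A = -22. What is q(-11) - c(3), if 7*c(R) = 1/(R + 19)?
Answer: -17/462 ≈ -0.036797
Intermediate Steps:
q(C) = 1/(-22 + C) (q(C) = 1/(C - 22) = 1/(-22 + C))
c(R) = 1/(7*(19 + R)) (c(R) = 1/(7*(R + 19)) = 1/(7*(19 + R)))
q(-11) - c(3) = 1/(-22 - 11) - 1/(7*(19 + 3)) = 1/(-33) - 1/(7*22) = -1/33 - 1/(7*22) = -1/33 - 1*1/154 = -1/33 - 1/154 = -17/462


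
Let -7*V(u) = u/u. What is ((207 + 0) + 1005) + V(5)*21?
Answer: 1209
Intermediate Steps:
V(u) = -⅐ (V(u) = -u/(7*u) = -⅐*1 = -⅐)
((207 + 0) + 1005) + V(5)*21 = ((207 + 0) + 1005) - ⅐*21 = (207 + 1005) - 3 = 1212 - 3 = 1209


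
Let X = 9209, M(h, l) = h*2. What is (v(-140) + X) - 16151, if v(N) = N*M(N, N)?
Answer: 32258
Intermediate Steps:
M(h, l) = 2*h
v(N) = 2*N**2 (v(N) = N*(2*N) = 2*N**2)
(v(-140) + X) - 16151 = (2*(-140)**2 + 9209) - 16151 = (2*19600 + 9209) - 16151 = (39200 + 9209) - 16151 = 48409 - 16151 = 32258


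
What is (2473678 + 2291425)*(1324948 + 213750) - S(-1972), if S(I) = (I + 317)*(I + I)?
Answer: 7332047928574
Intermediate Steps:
S(I) = 2*I*(317 + I) (S(I) = (317 + I)*(2*I) = 2*I*(317 + I))
(2473678 + 2291425)*(1324948 + 213750) - S(-1972) = (2473678 + 2291425)*(1324948 + 213750) - 2*(-1972)*(317 - 1972) = 4765103*1538698 - 2*(-1972)*(-1655) = 7332054455894 - 1*6527320 = 7332054455894 - 6527320 = 7332047928574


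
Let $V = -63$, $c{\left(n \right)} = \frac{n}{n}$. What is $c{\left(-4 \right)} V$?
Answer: $-63$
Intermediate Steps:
$c{\left(n \right)} = 1$
$c{\left(-4 \right)} V = 1 \left(-63\right) = -63$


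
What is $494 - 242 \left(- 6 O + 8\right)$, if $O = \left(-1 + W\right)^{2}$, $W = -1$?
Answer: $4366$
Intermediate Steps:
$O = 4$ ($O = \left(-1 - 1\right)^{2} = \left(-2\right)^{2} = 4$)
$494 - 242 \left(- 6 O + 8\right) = 494 - 242 \left(\left(-6\right) 4 + 8\right) = 494 - 242 \left(-24 + 8\right) = 494 - -3872 = 494 + 3872 = 4366$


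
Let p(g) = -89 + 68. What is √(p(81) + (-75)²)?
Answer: 2*√1401 ≈ 74.860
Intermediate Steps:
p(g) = -21
√(p(81) + (-75)²) = √(-21 + (-75)²) = √(-21 + 5625) = √5604 = 2*√1401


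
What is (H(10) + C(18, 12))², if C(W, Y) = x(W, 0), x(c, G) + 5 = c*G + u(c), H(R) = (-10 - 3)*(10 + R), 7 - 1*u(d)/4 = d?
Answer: 95481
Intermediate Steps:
u(d) = 28 - 4*d
H(R) = -130 - 13*R (H(R) = -13*(10 + R) = -130 - 13*R)
x(c, G) = 23 - 4*c + G*c (x(c, G) = -5 + (c*G + (28 - 4*c)) = -5 + (G*c + (28 - 4*c)) = -5 + (28 - 4*c + G*c) = 23 - 4*c + G*c)
C(W, Y) = 23 - 4*W (C(W, Y) = 23 - 4*W + 0*W = 23 - 4*W + 0 = 23 - 4*W)
(H(10) + C(18, 12))² = ((-130 - 13*10) + (23 - 4*18))² = ((-130 - 130) + (23 - 72))² = (-260 - 49)² = (-309)² = 95481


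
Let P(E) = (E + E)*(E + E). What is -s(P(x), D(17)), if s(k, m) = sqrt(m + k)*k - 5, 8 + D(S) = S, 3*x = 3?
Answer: 5 - 4*sqrt(13) ≈ -9.4222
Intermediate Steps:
x = 1 (x = (1/3)*3 = 1)
D(S) = -8 + S
P(E) = 4*E**2 (P(E) = (2*E)*(2*E) = 4*E**2)
s(k, m) = -5 + k*sqrt(k + m) (s(k, m) = sqrt(k + m)*k - 5 = k*sqrt(k + m) - 5 = -5 + k*sqrt(k + m))
-s(P(x), D(17)) = -(-5 + (4*1**2)*sqrt(4*1**2 + (-8 + 17))) = -(-5 + (4*1)*sqrt(4*1 + 9)) = -(-5 + 4*sqrt(4 + 9)) = -(-5 + 4*sqrt(13)) = 5 - 4*sqrt(13)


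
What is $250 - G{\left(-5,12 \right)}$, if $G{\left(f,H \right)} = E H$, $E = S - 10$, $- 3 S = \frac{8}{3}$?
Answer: $\frac{1142}{3} \approx 380.67$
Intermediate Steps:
$S = - \frac{8}{9}$ ($S = - \frac{8 \cdot \frac{1}{3}}{3} = \left(- \frac{1}{3}\right) \frac{8}{3} = - \frac{8}{9} \approx -0.88889$)
$E = - \frac{98}{9}$ ($E = - \frac{8}{9} - 10 = - \frac{98}{9} \approx -10.889$)
$G{\left(f,H \right)} = - \frac{98 H}{9}$
$250 - G{\left(-5,12 \right)} = 250 - \left(- \frac{98}{9}\right) 12 = 250 - - \frac{392}{3} = 250 + \frac{392}{3} = \frac{1142}{3}$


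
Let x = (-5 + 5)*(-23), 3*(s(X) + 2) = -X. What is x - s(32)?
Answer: 38/3 ≈ 12.667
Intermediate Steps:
s(X) = -2 - X/3 (s(X) = -2 + (-X)/3 = -2 - X/3)
x = 0 (x = 0*(-23) = 0)
x - s(32) = 0 - (-2 - 1/3*32) = 0 - (-2 - 32/3) = 0 - 1*(-38/3) = 0 + 38/3 = 38/3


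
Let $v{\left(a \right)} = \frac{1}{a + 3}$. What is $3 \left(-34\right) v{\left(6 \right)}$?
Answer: $- \frac{34}{3} \approx -11.333$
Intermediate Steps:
$v{\left(a \right)} = \frac{1}{3 + a}$
$3 \left(-34\right) v{\left(6 \right)} = \frac{3 \left(-34\right)}{3 + 6} = - \frac{102}{9} = \left(-102\right) \frac{1}{9} = - \frac{34}{3}$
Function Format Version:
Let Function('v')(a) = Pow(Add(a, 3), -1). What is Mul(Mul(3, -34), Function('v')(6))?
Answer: Rational(-34, 3) ≈ -11.333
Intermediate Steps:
Function('v')(a) = Pow(Add(3, a), -1)
Mul(Mul(3, -34), Function('v')(6)) = Mul(Mul(3, -34), Pow(Add(3, 6), -1)) = Mul(-102, Pow(9, -1)) = Mul(-102, Rational(1, 9)) = Rational(-34, 3)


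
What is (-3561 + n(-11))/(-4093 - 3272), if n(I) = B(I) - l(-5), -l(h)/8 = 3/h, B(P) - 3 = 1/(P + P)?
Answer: 391913/810150 ≈ 0.48375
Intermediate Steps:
B(P) = 3 + 1/(2*P) (B(P) = 3 + 1/(P + P) = 3 + 1/(2*P))
l(h) = -24/h
n(I) = -9/5 + 1/(2*I) (n(I) = (3 + 1/(2*I)) - (-24)/(-5) = (3 + 1/(2*I)) - (-24)*(-1)/5 = (3 + 1/(2*I)) - 1*24/5 = (3 + 1/(2*I)) - 24/5 = -9/5 + 1/(2*I))
(-3561 + n(-11))/(-4093 - 3272) = (-3561 + (1/10)*(5 - 18*(-11))/(-11))/(-4093 - 3272) = (-3561 + (1/10)*(-1/11)*(5 + 198))/(-7365) = (-3561 + (1/10)*(-1/11)*203)*(-1/7365) = (-3561 - 203/110)*(-1/7365) = -391913/110*(-1/7365) = 391913/810150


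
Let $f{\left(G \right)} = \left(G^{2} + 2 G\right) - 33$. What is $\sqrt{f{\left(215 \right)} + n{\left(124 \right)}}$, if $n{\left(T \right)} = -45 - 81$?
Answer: $4 \sqrt{2906} \approx 215.63$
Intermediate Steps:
$n{\left(T \right)} = -126$ ($n{\left(T \right)} = -45 - 81 = -126$)
$f{\left(G \right)} = -33 + G^{2} + 2 G$
$\sqrt{f{\left(215 \right)} + n{\left(124 \right)}} = \sqrt{\left(-33 + 215^{2} + 2 \cdot 215\right) - 126} = \sqrt{\left(-33 + 46225 + 430\right) - 126} = \sqrt{46622 - 126} = \sqrt{46496} = 4 \sqrt{2906}$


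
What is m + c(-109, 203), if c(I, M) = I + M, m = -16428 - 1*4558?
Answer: -20892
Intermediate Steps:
m = -20986 (m = -16428 - 4558 = -20986)
m + c(-109, 203) = -20986 + (-109 + 203) = -20986 + 94 = -20892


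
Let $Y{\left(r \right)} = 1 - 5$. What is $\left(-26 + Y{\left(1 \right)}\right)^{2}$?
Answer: $900$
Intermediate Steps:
$Y{\left(r \right)} = -4$ ($Y{\left(r \right)} = 1 - 5 = -4$)
$\left(-26 + Y{\left(1 \right)}\right)^{2} = \left(-26 - 4\right)^{2} = \left(-30\right)^{2} = 900$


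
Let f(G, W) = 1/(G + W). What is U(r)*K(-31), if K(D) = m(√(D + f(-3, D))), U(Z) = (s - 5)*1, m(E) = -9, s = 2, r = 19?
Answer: 27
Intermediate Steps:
U(Z) = -3 (U(Z) = (2 - 5)*1 = -3*1 = -3)
K(D) = -9
U(r)*K(-31) = -3*(-9) = 27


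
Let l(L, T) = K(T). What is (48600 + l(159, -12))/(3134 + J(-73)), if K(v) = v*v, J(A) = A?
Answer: 48744/3061 ≈ 15.924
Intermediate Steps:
K(v) = v²
l(L, T) = T²
(48600 + l(159, -12))/(3134 + J(-73)) = (48600 + (-12)²)/(3134 - 73) = (48600 + 144)/3061 = 48744*(1/3061) = 48744/3061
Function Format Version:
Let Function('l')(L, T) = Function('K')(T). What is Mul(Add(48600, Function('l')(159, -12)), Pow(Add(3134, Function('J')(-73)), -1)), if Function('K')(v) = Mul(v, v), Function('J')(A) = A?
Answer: Rational(48744, 3061) ≈ 15.924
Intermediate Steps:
Function('K')(v) = Pow(v, 2)
Function('l')(L, T) = Pow(T, 2)
Mul(Add(48600, Function('l')(159, -12)), Pow(Add(3134, Function('J')(-73)), -1)) = Mul(Add(48600, Pow(-12, 2)), Pow(Add(3134, -73), -1)) = Mul(Add(48600, 144), Pow(3061, -1)) = Mul(48744, Rational(1, 3061)) = Rational(48744, 3061)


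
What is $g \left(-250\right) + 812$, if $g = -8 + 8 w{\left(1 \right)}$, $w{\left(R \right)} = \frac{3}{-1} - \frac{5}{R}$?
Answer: $18812$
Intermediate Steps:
$w{\left(R \right)} = -3 - \frac{5}{R}$ ($w{\left(R \right)} = 3 \left(-1\right) - \frac{5}{R} = -3 - \frac{5}{R}$)
$g = -72$ ($g = -8 + 8 \left(-3 - \frac{5}{1}\right) = -8 + 8 \left(-3 - 5\right) = -8 + 8 \left(-8\right) = -8 - 64 = -72$)
$g \left(-250\right) + 812 = \left(-72\right) \left(-250\right) + 812 = 18000 + 812 = 18812$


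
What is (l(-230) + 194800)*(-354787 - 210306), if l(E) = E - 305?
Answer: -109777791645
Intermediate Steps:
l(E) = -305 + E
(l(-230) + 194800)*(-354787 - 210306) = ((-305 - 230) + 194800)*(-354787 - 210306) = (-535 + 194800)*(-565093) = 194265*(-565093) = -109777791645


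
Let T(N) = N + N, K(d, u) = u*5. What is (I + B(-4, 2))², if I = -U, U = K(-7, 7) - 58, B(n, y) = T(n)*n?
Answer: 3025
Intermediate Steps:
K(d, u) = 5*u
T(N) = 2*N
B(n, y) = 2*n² (B(n, y) = (2*n)*n = 2*n²)
U = -23 (U = 5*7 - 58 = 35 - 58 = -23)
I = 23 (I = -1*(-23) = 23)
(I + B(-4, 2))² = (23 + 2*(-4)²)² = (23 + 2*16)² = (23 + 32)² = 55² = 3025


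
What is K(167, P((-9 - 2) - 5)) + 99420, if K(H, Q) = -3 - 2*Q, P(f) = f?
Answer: 99449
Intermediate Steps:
K(167, P((-9 - 2) - 5)) + 99420 = (-3 - 2*((-9 - 2) - 5)) + 99420 = (-3 - 2*(-11 - 5)) + 99420 = (-3 - 2*(-16)) + 99420 = (-3 + 32) + 99420 = 29 + 99420 = 99449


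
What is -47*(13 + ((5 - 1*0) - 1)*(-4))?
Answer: 141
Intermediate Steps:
-47*(13 + ((5 - 1*0) - 1)*(-4)) = -47*(13 + ((5 + 0) - 1)*(-4)) = -47*(13 + (5 - 1)*(-4)) = -47*(13 + 4*(-4)) = -47*(13 - 16) = -47*(-3) = 141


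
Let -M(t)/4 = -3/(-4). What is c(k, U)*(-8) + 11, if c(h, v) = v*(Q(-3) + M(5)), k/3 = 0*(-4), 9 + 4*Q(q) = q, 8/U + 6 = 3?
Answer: -117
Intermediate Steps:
U = -8/3 (U = 8/(-6 + 3) = 8/(-3) = 8*(-⅓) = -8/3 ≈ -2.6667)
M(t) = -3 (M(t) = -(-12)/(-4) = -(-12)*(-1)/4 = -4*¾ = -3)
Q(q) = -9/4 + q/4
k = 0 (k = 3*(0*(-4)) = 3*0 = 0)
c(h, v) = -6*v (c(h, v) = v*((-9/4 + (¼)*(-3)) - 3) = v*((-9/4 - ¾) - 3) = v*(-3 - 3) = v*(-6) = -6*v)
c(k, U)*(-8) + 11 = -6*(-8/3)*(-8) + 11 = 16*(-8) + 11 = -128 + 11 = -117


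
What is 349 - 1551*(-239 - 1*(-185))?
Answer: 84103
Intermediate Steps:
349 - 1551*(-239 - 1*(-185)) = 349 - 1551*(-239 + 185) = 349 - 1551*(-54) = 349 + 83754 = 84103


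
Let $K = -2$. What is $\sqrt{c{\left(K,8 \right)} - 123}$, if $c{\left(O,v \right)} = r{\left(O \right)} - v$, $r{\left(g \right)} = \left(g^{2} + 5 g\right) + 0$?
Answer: $i \sqrt{137} \approx 11.705 i$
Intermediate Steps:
$r{\left(g \right)} = g^{2} + 5 g$
$c{\left(O,v \right)} = - v + O \left(5 + O\right)$ ($c{\left(O,v \right)} = O \left(5 + O\right) - v = - v + O \left(5 + O\right)$)
$\sqrt{c{\left(K,8 \right)} - 123} = \sqrt{\left(\left(-1\right) 8 - 2 \left(5 - 2\right)\right) - 123} = \sqrt{\left(-8 - 6\right) - 123} = \sqrt{-14 - 123} = \sqrt{-137} = i \sqrt{137}$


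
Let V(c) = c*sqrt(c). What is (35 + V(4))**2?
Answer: 1849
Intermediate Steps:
V(c) = c**(3/2)
(35 + V(4))**2 = (35 + 4**(3/2))**2 = (35 + 8)**2 = 43**2 = 1849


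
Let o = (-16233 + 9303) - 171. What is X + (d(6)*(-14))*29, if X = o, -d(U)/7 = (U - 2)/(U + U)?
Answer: -18461/3 ≈ -6153.7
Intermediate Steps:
o = -7101 (o = -6930 - 171 = -7101)
d(U) = -7*(-2 + U)/(2*U) (d(U) = -7*(U - 2)/(U + U) = -7*(-2 + U)/(2*U))
X = -7101
X + (d(6)*(-14))*29 = -7101 + ((-7/2 + 7/6)*(-14))*29 = -7101 - 7/3*(-14)*29 = -7101 + (98/3)*29 = -7101 + 2842/3 = -18461/3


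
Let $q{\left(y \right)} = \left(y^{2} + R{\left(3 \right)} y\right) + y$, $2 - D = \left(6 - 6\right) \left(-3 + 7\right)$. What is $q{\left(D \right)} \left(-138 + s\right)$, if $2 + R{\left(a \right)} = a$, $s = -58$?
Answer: $-1568$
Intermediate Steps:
$R{\left(a \right)} = -2 + a$
$D = 2$ ($D = 2 - \left(6 - 6\right) \left(-3 + 7\right) = 2 - 0 \cdot 4 = 2 - 0 = 2 + 0 = 2$)
$q{\left(y \right)} = y^{2} + 2 y$ ($q{\left(y \right)} = \left(y^{2} + \left(-2 + 3\right) y\right) + y = \left(y^{2} + 1 y\right) + y = \left(y^{2} + y\right) + y = \left(y + y^{2}\right) + y = y^{2} + 2 y$)
$q{\left(D \right)} \left(-138 + s\right) = 2 \left(2 + 2\right) \left(-138 - 58\right) = 2 \cdot 4 \left(-196\right) = 8 \left(-196\right) = -1568$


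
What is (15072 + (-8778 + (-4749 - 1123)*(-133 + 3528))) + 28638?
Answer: -19900508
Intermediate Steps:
(15072 + (-8778 + (-4749 - 1123)*(-133 + 3528))) + 28638 = (15072 + (-8778 - 5872*3395)) + 28638 = (15072 + (-8778 - 19935440)) + 28638 = (15072 - 19944218) + 28638 = -19929146 + 28638 = -19900508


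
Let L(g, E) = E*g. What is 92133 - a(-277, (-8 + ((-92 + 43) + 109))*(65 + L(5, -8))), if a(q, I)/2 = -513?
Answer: 93159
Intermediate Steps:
a(q, I) = -1026 (a(q, I) = 2*(-513) = -1026)
92133 - a(-277, (-8 + ((-92 + 43) + 109))*(65 + L(5, -8))) = 92133 - 1*(-1026) = 92133 + 1026 = 93159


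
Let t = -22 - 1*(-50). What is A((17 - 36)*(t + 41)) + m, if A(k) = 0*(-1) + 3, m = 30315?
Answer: 30318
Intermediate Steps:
t = 28 (t = -22 + 50 = 28)
A(k) = 3 (A(k) = 0 + 3 = 3)
A((17 - 36)*(t + 41)) + m = 3 + 30315 = 30318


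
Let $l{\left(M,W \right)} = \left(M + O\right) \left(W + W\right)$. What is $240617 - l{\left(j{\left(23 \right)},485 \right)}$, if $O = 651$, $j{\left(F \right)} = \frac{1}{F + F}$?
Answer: $- \frac{8990104}{23} \approx -3.9087 \cdot 10^{5}$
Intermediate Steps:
$j{\left(F \right)} = \frac{1}{2 F}$
$l{\left(M,W \right)} = 2 W \left(651 + M\right)$ ($l{\left(M,W \right)} = \left(M + 651\right) \left(W + W\right) = \left(651 + M\right) 2 W = 2 W \left(651 + M\right)$)
$240617 - l{\left(j{\left(23 \right)},485 \right)} = 240617 - 2 \cdot 485 \left(651 + \frac{1}{2 \cdot 23}\right) = 240617 - 2 \cdot 485 \left(651 + \frac{1}{2} \cdot \frac{1}{23}\right) = 240617 - 2 \cdot 485 \left(651 + \frac{1}{46}\right) = 240617 - 2 \cdot 485 \cdot \frac{29947}{46} = 240617 - \frac{14524295}{23} = - \frac{8990104}{23}$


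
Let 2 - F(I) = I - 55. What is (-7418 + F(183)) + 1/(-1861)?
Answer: -14039385/1861 ≈ -7544.0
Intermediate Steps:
F(I) = 57 - I (F(I) = 2 - (I - 55) = 2 - (-55 + I) = 2 + (55 - I) = 57 - I)
(-7418 + F(183)) + 1/(-1861) = (-7418 + (57 - 1*183)) + 1/(-1861) = (-7418 + (57 - 183)) - 1/1861 = (-7418 - 126) - 1/1861 = -7544 - 1/1861 = -14039385/1861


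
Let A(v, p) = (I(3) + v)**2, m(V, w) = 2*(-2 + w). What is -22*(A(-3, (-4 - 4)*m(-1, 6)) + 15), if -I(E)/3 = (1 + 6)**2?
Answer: -495330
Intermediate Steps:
I(E) = -147 (I(E) = -3*(1 + 6)**2 = -3*7**2 = -3*49 = -147)
m(V, w) = -4 + 2*w
A(v, p) = (-147 + v)**2
-22*(A(-3, (-4 - 4)*m(-1, 6)) + 15) = -22*((-147 - 3)**2 + 15) = -22*((-150)**2 + 15) = -22*(22500 + 15) = -22*22515 = -495330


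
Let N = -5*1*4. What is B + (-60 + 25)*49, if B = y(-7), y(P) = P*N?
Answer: -1575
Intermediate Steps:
N = -20 (N = -5*4 = -20)
y(P) = -20*P (y(P) = P*(-20) = -20*P)
B = 140 (B = -20*(-7) = 140)
B + (-60 + 25)*49 = 140 + (-60 + 25)*49 = 140 - 35*49 = 140 - 1715 = -1575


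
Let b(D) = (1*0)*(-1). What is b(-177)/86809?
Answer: 0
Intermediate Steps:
b(D) = 0 (b(D) = 0*(-1) = 0)
b(-177)/86809 = 0/86809 = 0*(1/86809) = 0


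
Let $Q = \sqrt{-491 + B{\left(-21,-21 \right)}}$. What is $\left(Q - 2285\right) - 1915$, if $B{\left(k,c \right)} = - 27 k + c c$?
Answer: $-4200 + \sqrt{517} \approx -4177.3$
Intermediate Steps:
$B{\left(k,c \right)} = c^{2} - 27 k$ ($B{\left(k,c \right)} = - 27 k + c^{2} = c^{2} - 27 k$)
$Q = \sqrt{517}$ ($Q = \sqrt{-491 + \left(\left(-21\right)^{2} - -567\right)} = \sqrt{-491 + \left(441 + 567\right)} = \sqrt{-491 + 1008} = \sqrt{517} \approx 22.738$)
$\left(Q - 2285\right) - 1915 = \left(\sqrt{517} - 2285\right) - 1915 = \left(-2285 + \sqrt{517}\right) - 1915 = -4200 + \sqrt{517}$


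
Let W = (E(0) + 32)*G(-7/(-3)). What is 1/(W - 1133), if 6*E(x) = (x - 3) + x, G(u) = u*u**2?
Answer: -6/4397 ≈ -0.0013646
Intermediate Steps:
G(u) = u**3
E(x) = -1/2 + x/3 (E(x) = ((x - 3) + x)/6 = ((-3 + x) + x)/6 = (-3 + 2*x)/6 = -1/2 + x/3)
W = 2401/6 (W = ((-1/2 + (1/3)*0) + 32)*(-7/(-3))**3 = ((-1/2 + 0) + 32)*(-7*(-1/3))**3 = (-1/2 + 32)*(7/3)**3 = (63/2)*(343/27) = 2401/6 ≈ 400.17)
1/(W - 1133) = 1/(2401/6 - 1133) = 1/(-4397/6) = -6/4397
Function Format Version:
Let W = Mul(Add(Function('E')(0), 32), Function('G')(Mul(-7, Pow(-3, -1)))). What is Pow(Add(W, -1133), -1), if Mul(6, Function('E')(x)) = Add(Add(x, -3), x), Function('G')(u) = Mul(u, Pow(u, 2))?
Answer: Rational(-6, 4397) ≈ -0.0013646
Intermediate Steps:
Function('G')(u) = Pow(u, 3)
Function('E')(x) = Add(Rational(-1, 2), Mul(Rational(1, 3), x)) (Function('E')(x) = Mul(Rational(1, 6), Add(Add(x, -3), x)) = Mul(Rational(1, 6), Add(Add(-3, x), x)) = Mul(Rational(1, 6), Add(-3, Mul(2, x))) = Add(Rational(-1, 2), Mul(Rational(1, 3), x)))
W = Rational(2401, 6) (W = Mul(Add(Add(Rational(-1, 2), Mul(Rational(1, 3), 0)), 32), Pow(Mul(-7, Pow(-3, -1)), 3)) = Mul(Add(Add(Rational(-1, 2), 0), 32), Pow(Mul(-7, Rational(-1, 3)), 3)) = Mul(Add(Rational(-1, 2), 32), Pow(Rational(7, 3), 3)) = Mul(Rational(63, 2), Rational(343, 27)) = Rational(2401, 6) ≈ 400.17)
Pow(Add(W, -1133), -1) = Pow(Add(Rational(2401, 6), -1133), -1) = Pow(Rational(-4397, 6), -1) = Rational(-6, 4397)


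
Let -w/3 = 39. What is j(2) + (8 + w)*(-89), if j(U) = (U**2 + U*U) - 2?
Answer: 9707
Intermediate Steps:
j(U) = -2 + 2*U**2 (j(U) = (U**2 + U**2) - 2 = 2*U**2 - 2 = -2 + 2*U**2)
w = -117 (w = -3*39 = -117)
j(2) + (8 + w)*(-89) = (-2 + 2*2**2) + (8 - 117)*(-89) = (-2 + 2*4) - 109*(-89) = (-2 + 8) + 9701 = 6 + 9701 = 9707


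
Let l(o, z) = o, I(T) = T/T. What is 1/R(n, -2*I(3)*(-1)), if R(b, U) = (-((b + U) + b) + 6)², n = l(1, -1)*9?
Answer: 1/196 ≈ 0.0051020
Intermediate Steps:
I(T) = 1
n = 9 (n = 1*9 = 9)
R(b, U) = (6 - U - 2*b)² (R(b, U) = (-((U + b) + b) + 6)² = (-(U + 2*b) + 6)² = ((-U - 2*b) + 6)² = (6 - U - 2*b)²)
1/R(n, -2*I(3)*(-1)) = 1/((-6 - 2*1*(-1) + 2*9)²) = 1/((-6 - 2*(-1) + 18)²) = 1/((-6 + 2 + 18)²) = 1/(14²) = 1/196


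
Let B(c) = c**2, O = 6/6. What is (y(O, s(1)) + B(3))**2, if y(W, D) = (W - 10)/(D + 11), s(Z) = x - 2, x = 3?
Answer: 1089/16 ≈ 68.063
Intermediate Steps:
O = 1 (O = 6*(1/6) = 1)
s(Z) = 1 (s(Z) = 3 - 2 = 1)
y(W, D) = (-10 + W)/(11 + D)
(y(O, s(1)) + B(3))**2 = ((-10 + 1)/(11 + 1) + 3**2)**2 = (-9/12 + 9)**2 = ((1/12)*(-9) + 9)**2 = (-3/4 + 9)**2 = (33/4)**2 = 1089/16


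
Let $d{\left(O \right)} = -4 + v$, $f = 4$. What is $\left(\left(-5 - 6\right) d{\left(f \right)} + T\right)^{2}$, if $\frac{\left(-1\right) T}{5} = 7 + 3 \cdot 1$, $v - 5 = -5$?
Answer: $36$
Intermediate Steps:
$v = 0$ ($v = 5 - 5 = 0$)
$d{\left(O \right)} = -4$ ($d{\left(O \right)} = -4 + 0 = -4$)
$T = -50$ ($T = - 5 \left(7 + 3 \cdot 1\right) = - 5 \left(7 + 3\right) = \left(-5\right) 10 = -50$)
$\left(\left(-5 - 6\right) d{\left(f \right)} + T\right)^{2} = \left(\left(-5 - 6\right) \left(-4\right) - 50\right)^{2} = \left(\left(-11\right) \left(-4\right) - 50\right)^{2} = \left(44 - 50\right)^{2} = \left(-6\right)^{2} = 36$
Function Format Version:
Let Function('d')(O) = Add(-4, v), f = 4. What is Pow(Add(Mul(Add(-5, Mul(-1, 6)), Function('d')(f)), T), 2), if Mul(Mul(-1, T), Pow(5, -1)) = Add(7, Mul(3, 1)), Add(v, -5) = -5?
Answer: 36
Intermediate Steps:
v = 0 (v = Add(5, -5) = 0)
Function('d')(O) = -4 (Function('d')(O) = Add(-4, 0) = -4)
T = -50 (T = Mul(-5, Add(7, Mul(3, 1))) = Mul(-5, Add(7, 3)) = Mul(-5, 10) = -50)
Pow(Add(Mul(Add(-5, Mul(-1, 6)), Function('d')(f)), T), 2) = Pow(Add(Mul(Add(-5, Mul(-1, 6)), -4), -50), 2) = Pow(Add(Mul(Add(-5, -6), -4), -50), 2) = Pow(Add(Mul(-11, -4), -50), 2) = Pow(Add(44, -50), 2) = Pow(-6, 2) = 36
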